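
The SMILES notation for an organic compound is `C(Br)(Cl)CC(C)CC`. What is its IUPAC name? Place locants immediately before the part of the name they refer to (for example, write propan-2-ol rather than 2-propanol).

The longest carbon chain is 5 atoms: the parent is pentane.
Number the chain so that the substituent locant set {1,1,3} is lower than {3,5,5} at the first point of difference.
This places a bromo group at C-1; a chloro group at C-1; a methyl group at C-3.
Prefixes are listed alphabetically: bromo, chloro, methyl.
Assembling the pieces gives 1-bromo-1-chloro-3-methylpentane.

1-bromo-1-chloro-3-methylpentane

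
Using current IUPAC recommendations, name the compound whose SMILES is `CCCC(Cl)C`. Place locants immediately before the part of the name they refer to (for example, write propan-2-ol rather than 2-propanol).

The longest continuous carbon chain has 5 atoms, so the parent hydride is pentane.
Choose the numbering such that the substituent locant set {2} is lower than {4} at the first point of difference.
That gives a chloro group at C-2.
Putting it together: 2-chloropentane.

2-chloropentane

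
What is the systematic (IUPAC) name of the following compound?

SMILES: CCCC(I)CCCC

The longest carbon chain is 8 atoms: the parent is octane.
Choose the numbering such that the substituent locant set {4} is lower than {5} at the first point of difference.
This places an iodo group at C-4.
The name is 4-iodooctane.

4-iodooctane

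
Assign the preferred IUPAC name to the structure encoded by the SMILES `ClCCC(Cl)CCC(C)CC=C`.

The longest chain bearing the multiple bond is 9 carbons long (nonane).
The chain contains a C=C double bond, so the unsaturation ending is -ene.
The numbering direction is chosen so that numbering from this end puts the double bond at C-1 rather than C-8.
That gives the double bond between C-1 and C-2; chloro groups at C-7 and C-9; a methyl group at C-4.
Prefixes are listed alphabetically: chloro, methyl.
The name is 7,9-dichloro-4-methylnon-1-ene.

7,9-dichloro-4-methylnon-1-ene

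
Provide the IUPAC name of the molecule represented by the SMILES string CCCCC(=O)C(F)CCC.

4-fluorononan-5-one

Counting along the main chain through the carbonyl gives 9 carbons: the parent is nonane.
A ketone (C=O on an internal carbon) is the principal characteristic group, giving the suffix -one.
The numbering direction is chosen so that the substituent locant set {4} is lower than {6} at the first point of difference.
With this numbering: the carbonyl at C-5; a fluoro group at C-4.
The name is 4-fluorononan-5-one.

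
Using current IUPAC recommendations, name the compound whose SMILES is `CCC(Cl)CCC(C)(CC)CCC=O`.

The longest carbon chain that includes the –CHO group has 9 carbons, so the parent hydride is nonane.
An aldehyde (terminal –CHO) is the principal characteristic group, giving the suffix -al.
The numbering direction is chosen so that the aldehyde carbon is C-1 by definition.
That gives a chloro group at C-7; an ethyl group at C-4; a methyl group at C-4.
Prefixes are listed alphabetically: chloro, ethyl, methyl.
The name is 7-chloro-4-ethyl-4-methylnonanal.

7-chloro-4-ethyl-4-methylnonanal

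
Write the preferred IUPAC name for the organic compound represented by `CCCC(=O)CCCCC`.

The longest chain bearing the carbonyl is 9 carbons long (nonane).
The principal characteristic group is a ketone (C=O on an internal carbon), named with the suffix -one.
Number the chain so that numbering from this end puts the carbonyl group at C-4 rather than C-6.
That gives the carbonyl at C-4.
The name is nonan-4-one.

nonan-4-one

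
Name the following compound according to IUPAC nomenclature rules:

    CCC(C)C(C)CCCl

The longest continuous carbon chain has 6 atoms, so the parent hydride is hexane.
Number the chain so that the substituent locant set {1,3,4} is lower than {3,4,6} at the first point of difference.
This places a chloro group at C-1; methyl groups at C-3 and C-4.
Prefixes are listed alphabetically: chloro, methyl.
The name is 1-chloro-3,4-dimethylhexane.

1-chloro-3,4-dimethylhexane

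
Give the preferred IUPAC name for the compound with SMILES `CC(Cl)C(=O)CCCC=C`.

Counting along the main chain through the carbonyl and the multiple bond gives 8 carbons: the parent is octane.
The highest-priority functional group is a ketone (C=O on an internal carbon), so the name ends in -one.
The chain contains a C=C double bond, so the unsaturation ending is -ene.
Number the chain so that numbering from this end puts the carbonyl group at C-3 rather than C-6.
That gives the carbonyl at C-3; the double bond between C-7 and C-8; a chloro group at C-2.
Assembling the pieces gives 2-chlorooct-7-en-3-one.

2-chlorooct-7-en-3-one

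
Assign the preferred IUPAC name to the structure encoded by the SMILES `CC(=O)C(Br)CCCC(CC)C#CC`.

The longest chain bearing the carbonyl and the multiple bond is 10 carbons long (decane).
A ketone (C=O on an internal carbon) is the principal characteristic group, giving the suffix -one.
There is one C≡C triple bond, indicated by the ending -yne.
Number the chain so that numbering from this end puts the carbonyl group at C-2 rather than C-9.
With this numbering: the carbonyl at C-2; the triple bond between C-8 and C-9; a bromo group at C-3; an ethyl group at C-7.
Substituent prefixes are cited in alphabetical order (multiplying prefixes like di-/tri- are ignored for ordering).
The name is 3-bromo-7-ethyldec-8-yn-2-one.

3-bromo-7-ethyldec-8-yn-2-one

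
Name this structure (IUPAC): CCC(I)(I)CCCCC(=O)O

6,6-diiodooctanoic acid

The longest carbon chain that includes the –COOH group has 8 carbons, so the parent hydride is octane.
The principal characteristic group is a carboxylic acid (terminal –COOH), named with the suffix -oic acid.
The numbering direction is chosen so that the carboxylic acid carbon is C-1 by definition.
This places two iodo groups at C-6.
Putting it together: 6,6-diiodooctanoic acid.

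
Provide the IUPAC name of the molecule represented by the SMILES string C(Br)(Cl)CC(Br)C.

The parent chain contains 4 carbons (butane).
Number the chain so that the substituent locant set {1,1,3} is lower than {2,4,4} at the first point of difference.
That gives bromo groups at C-1 and C-3; a chloro group at C-1.
Substituent prefixes are cited in alphabetical order (multiplying prefixes like di-/tri- are ignored for ordering).
Putting it together: 1,3-dibromo-1-chlorobutane.

1,3-dibromo-1-chlorobutane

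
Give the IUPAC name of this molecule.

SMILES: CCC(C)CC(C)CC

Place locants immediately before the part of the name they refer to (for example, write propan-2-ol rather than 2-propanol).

3,5-dimethylheptane

The longest continuous carbon chain has 7 atoms, so the parent hydride is heptane.
Numbering from either end gives identical locants here.
With this numbering: methyl groups at C-3 and C-5.
The name is 3,5-dimethylheptane.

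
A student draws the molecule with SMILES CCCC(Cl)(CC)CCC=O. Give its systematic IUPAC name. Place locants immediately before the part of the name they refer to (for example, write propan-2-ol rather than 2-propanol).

4-chloro-4-ethylheptanal

The longest chain bearing the –CHO group is 7 carbons long (heptane).
An aldehyde (terminal –CHO) is the principal characteristic group, giving the suffix -al.
The numbering direction is chosen so that the aldehyde carbon is C-1 by definition.
That gives a chloro group at C-4; an ethyl group at C-4.
Prefixes are listed alphabetically: chloro, ethyl.
Assembling the pieces gives 4-chloro-4-ethylheptanal.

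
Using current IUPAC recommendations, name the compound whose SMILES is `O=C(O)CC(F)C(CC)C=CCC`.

The longest carbon chain that includes the –COOH group and the multiple bond has 8 carbons, so the parent hydride is octane.
The principal characteristic group is a carboxylic acid (terminal –COOH), named with the suffix -oic acid.
A C=C double bond in the chain gives the infix -ene-.
The numbering direction is chosen so that the carboxylic acid carbon is C-1 by definition.
With this numbering: the double bond between C-5 and C-6; an ethyl group at C-4; a fluoro group at C-3.
Substituent prefixes are cited in alphabetical order (multiplying prefixes like di-/tri- are ignored for ordering).
Putting it together: 4-ethyl-3-fluorooct-5-enoic acid.

4-ethyl-3-fluorooct-5-enoic acid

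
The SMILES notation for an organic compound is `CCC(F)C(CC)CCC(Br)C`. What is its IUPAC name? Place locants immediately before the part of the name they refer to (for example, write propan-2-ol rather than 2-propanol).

The longest carbon chain is 8 atoms: the parent is octane.
Number the chain so that the substituent locant set {2,5,6} is lower than {3,4,7} at the first point of difference.
That gives a bromo group at C-2; an ethyl group at C-5; a fluoro group at C-6.
The substituents are ordered alphabetically, ignoring any di-/tri- multipliers.
Putting it together: 2-bromo-5-ethyl-6-fluorooctane.

2-bromo-5-ethyl-6-fluorooctane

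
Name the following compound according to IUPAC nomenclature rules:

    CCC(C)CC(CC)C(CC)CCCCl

1-chloro-4,5-diethyl-7-methylnonane

The longest continuous carbon chain has 9 atoms, so the parent hydride is nonane.
The numbering direction is chosen so that the substituent locant set {1,4,5,7} is lower than {3,5,6,9} at the first point of difference.
With this numbering: a chloro group at C-1; ethyl groups at C-4 and C-5; a methyl group at C-7.
Substituent prefixes are cited in alphabetical order (multiplying prefixes like di-/tri- are ignored for ordering).
Assembling the pieces gives 1-chloro-4,5-diethyl-7-methylnonane.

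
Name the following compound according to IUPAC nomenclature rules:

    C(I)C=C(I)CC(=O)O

The longest carbon chain that includes the –COOH group and the multiple bond has 5 carbons, so the parent hydride is pentane.
The principal characteristic group is a carboxylic acid (terminal –COOH), named with the suffix -oic acid.
A C=C double bond in the chain gives the infix -ene-.
Number the chain so that the carboxylic acid carbon is C-1 by definition.
That gives the double bond between C-3 and C-4; iodo groups at C-3 and C-5.
Putting it together: 3,5-diiodopent-3-enoic acid.

3,5-diiodopent-3-enoic acid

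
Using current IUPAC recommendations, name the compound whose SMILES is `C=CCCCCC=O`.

hept-6-enal

Counting along the main chain through the –CHO group and the multiple bond gives 7 carbons: the parent is heptane.
An aldehyde (terminal –CHO) is the principal characteristic group, giving the suffix -al.
There is one C=C double bond, indicated by the ending -ene.
Choose the numbering such that the aldehyde carbon is C-1 by definition.
This places the double bond between C-6 and C-7.
Assembling the pieces gives hept-6-enal.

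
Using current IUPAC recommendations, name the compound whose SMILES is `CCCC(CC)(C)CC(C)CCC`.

The longest carbon chain is 9 atoms: the parent is nonane.
Choose the numbering such that the substituent locant set {4,4,6} is lower than {4,6,6} at the first point of difference.
With this numbering: an ethyl group at C-4; methyl groups at C-4 and C-6.
The substituents are ordered alphabetically, ignoring any di-/tri- multipliers.
Assembling the pieces gives 4-ethyl-4,6-dimethylnonane.

4-ethyl-4,6-dimethylnonane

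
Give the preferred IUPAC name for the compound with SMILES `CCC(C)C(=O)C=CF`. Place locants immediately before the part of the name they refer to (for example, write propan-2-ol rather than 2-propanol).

1-fluoro-4-methylhex-1-en-3-one

The longest chain bearing the carbonyl and the multiple bond is 6 carbons long (hexane).
The principal characteristic group is a ketone (C=O on an internal carbon), named with the suffix -one.
There is one C=C double bond, indicated by the ending -ene.
Number the chain so that numbering from this end puts the carbonyl group at C-3 rather than C-4.
That gives the carbonyl at C-3; the double bond between C-1 and C-2; a fluoro group at C-1; a methyl group at C-4.
Substituent prefixes are cited in alphabetical order (multiplying prefixes like di-/tri- are ignored for ordering).
Assembling the pieces gives 1-fluoro-4-methylhex-1-en-3-one.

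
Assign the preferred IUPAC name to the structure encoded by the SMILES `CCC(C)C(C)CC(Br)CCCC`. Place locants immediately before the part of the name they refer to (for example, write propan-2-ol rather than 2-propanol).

The longest carbon chain is 10 atoms: the parent is decane.
The numbering direction is chosen so that the substituent locant set {3,4,6} is lower than {5,7,8} at the first point of difference.
This places a bromo group at C-6; methyl groups at C-3 and C-4.
Substituent prefixes are cited in alphabetical order (multiplying prefixes like di-/tri- are ignored for ordering).
The name is 6-bromo-3,4-dimethyldecane.

6-bromo-3,4-dimethyldecane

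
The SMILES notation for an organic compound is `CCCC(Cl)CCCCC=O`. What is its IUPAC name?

The longest chain bearing the –CHO group is 9 carbons long (nonane).
The principal characteristic group is an aldehyde (terminal –CHO), named with the suffix -al.
Choose the numbering such that the aldehyde carbon is C-1 by definition.
With this numbering: a chloro group at C-6.
The name is 6-chlorononanal.

6-chlorononanal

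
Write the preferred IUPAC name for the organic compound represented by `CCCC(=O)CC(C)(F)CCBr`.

Counting along the main chain through the carbonyl gives 8 carbons: the parent is octane.
A ketone (C=O on an internal carbon) is the principal characteristic group, giving the suffix -one.
Number the chain so that numbering from this end puts the carbonyl group at C-4 rather than C-5.
This places the carbonyl at C-4; a bromo group at C-8; a fluoro group at C-6; a methyl group at C-6.
The substituents are ordered alphabetically, ignoring any di-/tri- multipliers.
The name is 8-bromo-6-fluoro-6-methyloctan-4-one.

8-bromo-6-fluoro-6-methyloctan-4-one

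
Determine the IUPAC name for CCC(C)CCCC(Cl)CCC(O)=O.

4-chloro-8-methyldecanoic acid

The longest chain bearing the –COOH group is 10 carbons long (decane).
A carboxylic acid (terminal –COOH) is the principal characteristic group, giving the suffix -oic acid.
Number the chain so that the carboxylic acid carbon is C-1 by definition.
This places a chloro group at C-4; a methyl group at C-8.
The substituents are ordered alphabetically, ignoring any di-/tri- multipliers.
Assembling the pieces gives 4-chloro-8-methyldecanoic acid.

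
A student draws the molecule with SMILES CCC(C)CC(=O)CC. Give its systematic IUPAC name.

5-methylheptan-3-one

The longest chain bearing the carbonyl is 7 carbons long (heptane).
The highest-priority functional group is a ketone (C=O on an internal carbon), so the name ends in -one.
Number the chain so that numbering from this end puts the carbonyl group at C-3 rather than C-5.
With this numbering: the carbonyl at C-3; a methyl group at C-5.
Assembling the pieces gives 5-methylheptan-3-one.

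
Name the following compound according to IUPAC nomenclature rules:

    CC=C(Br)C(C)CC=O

4-bromo-3-methylhex-4-enal

The longest carbon chain that includes the –CHO group and the multiple bond has 6 carbons, so the parent hydride is hexane.
An aldehyde (terminal –CHO) is the principal characteristic group, giving the suffix -al.
The chain contains a C=C double bond, so the unsaturation ending is -ene.
The numbering direction is chosen so that the aldehyde carbon is C-1 by definition.
That gives the double bond between C-4 and C-5; a bromo group at C-4; a methyl group at C-3.
The substituents are ordered alphabetically, ignoring any di-/tri- multipliers.
Assembling the pieces gives 4-bromo-3-methylhex-4-enal.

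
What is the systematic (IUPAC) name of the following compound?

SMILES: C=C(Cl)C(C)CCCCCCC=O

9-chloro-8-methyldec-9-enal

The longest chain bearing the –CHO group and the multiple bond is 10 carbons long (decane).
The highest-priority functional group is an aldehyde (terminal –CHO), so the name ends in -al.
The chain contains a C=C double bond, so the unsaturation ending is -ene.
Number the chain so that the aldehyde carbon is C-1 by definition.
With this numbering: the double bond between C-9 and C-10; a chloro group at C-9; a methyl group at C-8.
The substituents are ordered alphabetically, ignoring any di-/tri- multipliers.
Putting it together: 9-chloro-8-methyldec-9-enal.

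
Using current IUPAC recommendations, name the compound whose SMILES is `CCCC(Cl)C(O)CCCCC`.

The longest chain bearing the –OH group is 10 carbons long (decane).
The principal characteristic group is an alcohol (–OH), named with the suffix -ol.
Choose the numbering such that numbering from this end puts the hydroxyl group at C-5 rather than C-6.
That gives the hydroxyl at C-5; a chloro group at C-4.
The name is 4-chlorodecan-5-ol.

4-chlorodecan-5-ol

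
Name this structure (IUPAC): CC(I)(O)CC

Counting along the main chain through the –OH group gives 4 carbons: the parent is butane.
An alcohol (–OH) is the principal characteristic group, giving the suffix -ol.
The numbering direction is chosen so that numbering from this end puts the hydroxyl group at C-2 rather than C-3.
With this numbering: the hydroxyl at C-2; an iodo group at C-2.
Putting it together: 2-iodobutan-2-ol.

2-iodobutan-2-ol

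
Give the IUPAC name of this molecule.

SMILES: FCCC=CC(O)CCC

8-fluorooct-5-en-4-ol

The longest chain bearing the –OH group and the multiple bond is 8 carbons long (octane).
An alcohol (–OH) is the principal characteristic group, giving the suffix -ol.
There is one C=C double bond, indicated by the ending -ene.
The numbering direction is chosen so that numbering from this end puts the hydroxyl group at C-4 rather than C-5.
That gives the hydroxyl at C-4; the double bond between C-5 and C-6; a fluoro group at C-8.
The name is 8-fluorooct-5-en-4-ol.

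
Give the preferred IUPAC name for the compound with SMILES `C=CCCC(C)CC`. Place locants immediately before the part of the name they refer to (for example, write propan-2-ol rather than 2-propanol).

The longest carbon chain that includes the multiple bond has 7 carbons, so the parent hydride is heptane.
The chain contains a C=C double bond, so the unsaturation ending is -ene.
Number the chain so that numbering from this end puts the double bond at C-1 rather than C-6.
This places the double bond between C-1 and C-2; a methyl group at C-5.
Assembling the pieces gives 5-methylhept-1-ene.

5-methylhept-1-ene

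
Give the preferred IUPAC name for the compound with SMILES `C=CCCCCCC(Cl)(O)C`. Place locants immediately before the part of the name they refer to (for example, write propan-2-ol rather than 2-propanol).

Counting along the main chain through the –OH group and the multiple bond gives 9 carbons: the parent is nonane.
An alcohol (–OH) is the principal characteristic group, giving the suffix -ol.
The chain contains a C=C double bond, so the unsaturation ending is -ene.
The numbering direction is chosen so that numbering from this end puts the hydroxyl group at C-2 rather than C-8.
With this numbering: the hydroxyl at C-2; the double bond between C-8 and C-9; a chloro group at C-2.
Assembling the pieces gives 2-chloronon-8-en-2-ol.

2-chloronon-8-en-2-ol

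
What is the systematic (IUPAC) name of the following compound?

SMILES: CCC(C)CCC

3-methylhexane

The parent chain contains 6 carbons (hexane).
The numbering direction is chosen so that the substituent locant set {3} is lower than {4} at the first point of difference.
That gives a methyl group at C-3.
Putting it together: 3-methylhexane.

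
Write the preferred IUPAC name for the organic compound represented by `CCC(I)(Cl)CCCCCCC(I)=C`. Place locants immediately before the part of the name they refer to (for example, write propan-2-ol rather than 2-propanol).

The longest carbon chain that includes the multiple bond has 11 carbons, so the parent hydride is undecane.
A C=C double bond in the chain gives the infix -ene-.
Choose the numbering such that numbering from this end puts the double bond at C-1 rather than C-10.
This places the double bond between C-1 and C-2; a chloro group at C-9; iodo groups at C-2 and C-9.
Substituent prefixes are cited in alphabetical order (multiplying prefixes like di-/tri- are ignored for ordering).
Assembling the pieces gives 9-chloro-2,9-diiodoundec-1-ene.

9-chloro-2,9-diiodoundec-1-ene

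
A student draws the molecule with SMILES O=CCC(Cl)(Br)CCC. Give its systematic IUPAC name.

3-bromo-3-chlorohexanal

The longest chain bearing the –CHO group is 6 carbons long (hexane).
The highest-priority functional group is an aldehyde (terminal –CHO), so the name ends in -al.
Number the chain so that the aldehyde carbon is C-1 by definition.
That gives a bromo group at C-3; a chloro group at C-3.
Substituent prefixes are cited in alphabetical order (multiplying prefixes like di-/tri- are ignored for ordering).
Putting it together: 3-bromo-3-chlorohexanal.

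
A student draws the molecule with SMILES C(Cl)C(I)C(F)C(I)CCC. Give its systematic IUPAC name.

The parent chain contains 7 carbons (heptane).
Choose the numbering such that the substituent locant set {1,2,3,4} is lower than {4,5,6,7} at the first point of difference.
That gives a chloro group at C-1; a fluoro group at C-3; iodo groups at C-2 and C-4.
The substituents are ordered alphabetically, ignoring any di-/tri- multipliers.
The name is 1-chloro-3-fluoro-2,4-diiodoheptane.

1-chloro-3-fluoro-2,4-diiodoheptane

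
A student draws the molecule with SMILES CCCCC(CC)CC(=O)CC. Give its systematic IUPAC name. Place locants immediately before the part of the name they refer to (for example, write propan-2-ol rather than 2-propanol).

The longest chain bearing the carbonyl is 9 carbons long (nonane).
A ketone (C=O on an internal carbon) is the principal characteristic group, giving the suffix -one.
The numbering direction is chosen so that numbering from this end puts the carbonyl group at C-3 rather than C-7.
With this numbering: the carbonyl at C-3; an ethyl group at C-5.
Assembling the pieces gives 5-ethylnonan-3-one.

5-ethylnonan-3-one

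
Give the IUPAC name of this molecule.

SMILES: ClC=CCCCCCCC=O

Counting along the main chain through the –CHO group and the multiple bond gives 9 carbons: the parent is nonane.
The highest-priority functional group is an aldehyde (terminal –CHO), so the name ends in -al.
The chain contains a C=C double bond, so the unsaturation ending is -ene.
The numbering direction is chosen so that the aldehyde carbon is C-1 by definition.
That gives the double bond between C-8 and C-9; a chloro group at C-9.
Assembling the pieces gives 9-chloronon-8-enal.

9-chloronon-8-enal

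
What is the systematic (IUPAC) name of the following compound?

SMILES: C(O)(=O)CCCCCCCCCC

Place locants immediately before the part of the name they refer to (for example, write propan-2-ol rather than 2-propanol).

The longest chain bearing the –COOH group is 11 carbons long (undecane).
The principal characteristic group is a carboxylic acid (terminal –COOH), named with the suffix -oic acid.
The numbering direction is chosen so that the carboxylic acid carbon is C-1 by definition.
Putting it together: undecanoic acid.

undecanoic acid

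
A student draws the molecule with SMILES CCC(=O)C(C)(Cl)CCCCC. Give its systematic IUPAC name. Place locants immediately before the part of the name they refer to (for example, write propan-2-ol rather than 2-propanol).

The longest carbon chain that includes the carbonyl has 9 carbons, so the parent hydride is nonane.
The highest-priority functional group is a ketone (C=O on an internal carbon), so the name ends in -one.
The numbering direction is chosen so that numbering from this end puts the carbonyl group at C-3 rather than C-7.
With this numbering: the carbonyl at C-3; a chloro group at C-4; a methyl group at C-4.
Prefixes are listed alphabetically: chloro, methyl.
Putting it together: 4-chloro-4-methylnonan-3-one.

4-chloro-4-methylnonan-3-one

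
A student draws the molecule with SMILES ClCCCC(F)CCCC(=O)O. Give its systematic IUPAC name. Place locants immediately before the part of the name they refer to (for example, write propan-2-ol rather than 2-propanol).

Counting along the main chain through the –COOH group gives 8 carbons: the parent is octane.
The principal characteristic group is a carboxylic acid (terminal –COOH), named with the suffix -oic acid.
Choose the numbering such that the carboxylic acid carbon is C-1 by definition.
That gives a chloro group at C-8; a fluoro group at C-5.
Substituent prefixes are cited in alphabetical order (multiplying prefixes like di-/tri- are ignored for ordering).
Assembling the pieces gives 8-chloro-5-fluorooctanoic acid.

8-chloro-5-fluorooctanoic acid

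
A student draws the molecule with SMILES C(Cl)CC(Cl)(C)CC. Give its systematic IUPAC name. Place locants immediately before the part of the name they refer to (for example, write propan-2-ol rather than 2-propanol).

The longest carbon chain is 5 atoms: the parent is pentane.
Number the chain so that the substituent locant set {1,3,3} is lower than {3,3,5} at the first point of difference.
With this numbering: chloro groups at C-1 and C-3; a methyl group at C-3.
Substituent prefixes are cited in alphabetical order (multiplying prefixes like di-/tri- are ignored for ordering).
The name is 1,3-dichloro-3-methylpentane.

1,3-dichloro-3-methylpentane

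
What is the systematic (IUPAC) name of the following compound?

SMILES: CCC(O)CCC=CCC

The longest chain bearing the –OH group and the multiple bond is 9 carbons long (nonane).
The principal characteristic group is an alcohol (–OH), named with the suffix -ol.
There is one C=C double bond, indicated by the ending -ene.
The numbering direction is chosen so that numbering from this end puts the hydroxyl group at C-3 rather than C-7.
That gives the hydroxyl at C-3; the double bond between C-6 and C-7.
Putting it together: non-6-en-3-ol.

non-6-en-3-ol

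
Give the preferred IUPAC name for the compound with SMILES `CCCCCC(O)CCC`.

nonan-4-ol

Counting along the main chain through the –OH group gives 9 carbons: the parent is nonane.
An alcohol (–OH) is the principal characteristic group, giving the suffix -ol.
The numbering direction is chosen so that numbering from this end puts the hydroxyl group at C-4 rather than C-6.
This places the hydroxyl at C-4.
Assembling the pieces gives nonan-4-ol.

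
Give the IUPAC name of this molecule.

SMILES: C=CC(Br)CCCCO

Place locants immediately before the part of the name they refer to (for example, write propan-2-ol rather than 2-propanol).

5-bromohept-6-en-1-ol

Counting along the main chain through the –OH group and the multiple bond gives 7 carbons: the parent is heptane.
An alcohol (–OH) is the principal characteristic group, giving the suffix -ol.
A C=C double bond in the chain gives the infix -ene-.
Number the chain so that numbering from this end puts the hydroxyl group at C-1 rather than C-7.
That gives the hydroxyl at C-1; the double bond between C-6 and C-7; a bromo group at C-5.
The name is 5-bromohept-6-en-1-ol.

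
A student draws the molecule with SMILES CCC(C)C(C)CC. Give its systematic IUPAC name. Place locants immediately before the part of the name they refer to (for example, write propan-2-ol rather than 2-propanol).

3,4-dimethylhexane

The longest continuous carbon chain has 6 atoms, so the parent hydride is hexane.
Numbering from either end gives identical locants here.
That gives methyl groups at C-3 and C-4.
Putting it together: 3,4-dimethylhexane.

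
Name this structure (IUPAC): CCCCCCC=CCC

The longest carbon chain that includes the multiple bond has 10 carbons, so the parent hydride is decane.
The chain contains a C=C double bond, so the unsaturation ending is -ene.
The numbering direction is chosen so that numbering from this end puts the double bond at C-3 rather than C-7.
That gives the double bond between C-3 and C-4.
Assembling the pieces gives dec-3-ene.

dec-3-ene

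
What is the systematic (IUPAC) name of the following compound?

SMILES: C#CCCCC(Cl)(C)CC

The longest carbon chain that includes the multiple bond has 8 carbons, so the parent hydride is octane.
There is one C≡C triple bond, indicated by the ending -yne.
Number the chain so that numbering from this end puts the triple bond at C-1 rather than C-7.
That gives the triple bond between C-1 and C-2; a chloro group at C-6; a methyl group at C-6.
The substituents are ordered alphabetically, ignoring any di-/tri- multipliers.
Putting it together: 6-chloro-6-methyloct-1-yne.

6-chloro-6-methyloct-1-yne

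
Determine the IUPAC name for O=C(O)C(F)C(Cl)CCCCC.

3-chloro-2-fluorooctanoic acid

The longest chain bearing the –COOH group is 8 carbons long (octane).
The principal characteristic group is a carboxylic acid (terminal –COOH), named with the suffix -oic acid.
The numbering direction is chosen so that the carboxylic acid carbon is C-1 by definition.
With this numbering: a chloro group at C-3; a fluoro group at C-2.
The substituents are ordered alphabetically, ignoring any di-/tri- multipliers.
Assembling the pieces gives 3-chloro-2-fluorooctanoic acid.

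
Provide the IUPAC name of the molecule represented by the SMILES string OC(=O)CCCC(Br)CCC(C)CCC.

5-bromo-8-methylundecanoic acid

The longest chain bearing the –COOH group is 11 carbons long (undecane).
A carboxylic acid (terminal –COOH) is the principal characteristic group, giving the suffix -oic acid.
Choose the numbering such that the carboxylic acid carbon is C-1 by definition.
This places a bromo group at C-5; a methyl group at C-8.
Substituent prefixes are cited in alphabetical order (multiplying prefixes like di-/tri- are ignored for ordering).
Putting it together: 5-bromo-8-methylundecanoic acid.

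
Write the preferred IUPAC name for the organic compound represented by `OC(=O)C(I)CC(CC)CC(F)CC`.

The longest chain bearing the –COOH group is 8 carbons long (octane).
The principal characteristic group is a carboxylic acid (terminal –COOH), named with the suffix -oic acid.
Choose the numbering such that the carboxylic acid carbon is C-1 by definition.
This places an ethyl group at C-4; a fluoro group at C-6; an iodo group at C-2.
Substituent prefixes are cited in alphabetical order (multiplying prefixes like di-/tri- are ignored for ordering).
Putting it together: 4-ethyl-6-fluoro-2-iodooctanoic acid.

4-ethyl-6-fluoro-2-iodooctanoic acid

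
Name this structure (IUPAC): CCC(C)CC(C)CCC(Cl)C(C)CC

4-chloro-3,7,9-trimethylundecane

The longest continuous carbon chain has 11 atoms, so the parent hydride is undecane.
The numbering direction is chosen so that the substituent locant set {3,4,7,9} is lower than {3,5,8,9} at the first point of difference.
This places a chloro group at C-4; methyl groups at C-3 and C-7 and C-9.
Substituent prefixes are cited in alphabetical order (multiplying prefixes like di-/tri- are ignored for ordering).
Assembling the pieces gives 4-chloro-3,7,9-trimethylundecane.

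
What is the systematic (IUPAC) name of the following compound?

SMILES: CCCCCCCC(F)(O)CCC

4-fluoroundecan-4-ol

The longest carbon chain that includes the –OH group has 11 carbons, so the parent hydride is undecane.
The highest-priority functional group is an alcohol (–OH), so the name ends in -ol.
Choose the numbering such that numbering from this end puts the hydroxyl group at C-4 rather than C-8.
That gives the hydroxyl at C-4; a fluoro group at C-4.
Putting it together: 4-fluoroundecan-4-ol.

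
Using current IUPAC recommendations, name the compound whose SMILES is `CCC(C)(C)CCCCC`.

3,3-dimethyloctane

The longest continuous carbon chain has 8 atoms, so the parent hydride is octane.
Number the chain so that the substituent locant set {3,3} is lower than {6,6} at the first point of difference.
That gives two methyl groups at C-3.
The name is 3,3-dimethyloctane.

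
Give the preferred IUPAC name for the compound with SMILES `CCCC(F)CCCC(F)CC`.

The longest continuous carbon chain has 10 atoms, so the parent hydride is decane.
Choose the numbering such that the substituent locant set {3,7} is lower than {4,8} at the first point of difference.
This places fluoro groups at C-3 and C-7.
Assembling the pieces gives 3,7-difluorodecane.

3,7-difluorodecane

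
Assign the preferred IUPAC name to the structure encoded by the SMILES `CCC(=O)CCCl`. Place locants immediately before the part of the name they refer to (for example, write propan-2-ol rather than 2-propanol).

The longest carbon chain that includes the carbonyl has 5 carbons, so the parent hydride is pentane.
A ketone (C=O on an internal carbon) is the principal characteristic group, giving the suffix -one.
Choose the numbering such that the substituent locant set {1} is lower than {5} at the first point of difference.
With this numbering: the carbonyl at C-3; a chloro group at C-1.
The name is 1-chloropentan-3-one.

1-chloropentan-3-one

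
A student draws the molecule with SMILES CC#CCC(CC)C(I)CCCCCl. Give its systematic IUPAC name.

10-chloro-5-ethyl-6-iododec-2-yne

The longest carbon chain that includes the multiple bond has 10 carbons, so the parent hydride is decane.
There is one C≡C triple bond, indicated by the ending -yne.
Number the chain so that numbering from this end puts the triple bond at C-2 rather than C-8.
With this numbering: the triple bond between C-2 and C-3; a chloro group at C-10; an ethyl group at C-5; an iodo group at C-6.
Substituent prefixes are cited in alphabetical order (multiplying prefixes like di-/tri- are ignored for ordering).
Assembling the pieces gives 10-chloro-5-ethyl-6-iododec-2-yne.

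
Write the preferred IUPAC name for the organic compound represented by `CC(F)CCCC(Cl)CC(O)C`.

The longest carbon chain that includes the –OH group has 9 carbons, so the parent hydride is nonane.
An alcohol (–OH) is the principal characteristic group, giving the suffix -ol.
Number the chain so that numbering from this end puts the hydroxyl group at C-2 rather than C-8.
With this numbering: the hydroxyl at C-2; a chloro group at C-4; a fluoro group at C-8.
Substituent prefixes are cited in alphabetical order (multiplying prefixes like di-/tri- are ignored for ordering).
The name is 4-chloro-8-fluorononan-2-ol.

4-chloro-8-fluorononan-2-ol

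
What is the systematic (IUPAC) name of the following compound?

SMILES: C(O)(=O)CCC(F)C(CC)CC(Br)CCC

7-bromo-5-ethyl-4-fluorodecanoic acid

The longest carbon chain that includes the –COOH group has 10 carbons, so the parent hydride is decane.
The highest-priority functional group is a carboxylic acid (terminal –COOH), so the name ends in -oic acid.
Number the chain so that the carboxylic acid carbon is C-1 by definition.
That gives a bromo group at C-7; an ethyl group at C-5; a fluoro group at C-4.
Prefixes are listed alphabetically: bromo, ethyl, fluoro.
The name is 7-bromo-5-ethyl-4-fluorodecanoic acid.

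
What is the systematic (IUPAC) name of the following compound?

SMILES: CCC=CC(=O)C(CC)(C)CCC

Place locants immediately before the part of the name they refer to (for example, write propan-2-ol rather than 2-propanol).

The longest chain bearing the carbonyl and the multiple bond is 9 carbons long (nonane).
The principal characteristic group is a ketone (C=O on an internal carbon), named with the suffix -one.
The chain contains a C=C double bond, so the unsaturation ending is -ene.
The numbering direction is chosen so that numbering from this end puts the double bond at C-3 rather than C-6.
With this numbering: the carbonyl at C-5; the double bond between C-3 and C-4; an ethyl group at C-6; a methyl group at C-6.
Prefixes are listed alphabetically: ethyl, methyl.
Assembling the pieces gives 6-ethyl-6-methylnon-3-en-5-one.

6-ethyl-6-methylnon-3-en-5-one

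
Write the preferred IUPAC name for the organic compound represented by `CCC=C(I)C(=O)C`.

The longest chain bearing the carbonyl and the multiple bond is 6 carbons long (hexane).
A ketone (C=O on an internal carbon) is the principal characteristic group, giving the suffix -one.
The chain contains a C=C double bond, so the unsaturation ending is -ene.
Number the chain so that numbering from this end puts the carbonyl group at C-2 rather than C-5.
With this numbering: the carbonyl at C-2; the double bond between C-3 and C-4; an iodo group at C-3.
Assembling the pieces gives 3-iodohex-3-en-2-one.

3-iodohex-3-en-2-one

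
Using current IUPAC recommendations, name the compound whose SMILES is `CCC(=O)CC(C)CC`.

The longest carbon chain that includes the carbonyl has 7 carbons, so the parent hydride is heptane.
The highest-priority functional group is a ketone (C=O on an internal carbon), so the name ends in -one.
The numbering direction is chosen so that numbering from this end puts the carbonyl group at C-3 rather than C-5.
With this numbering: the carbonyl at C-3; a methyl group at C-5.
Assembling the pieces gives 5-methylheptan-3-one.

5-methylheptan-3-one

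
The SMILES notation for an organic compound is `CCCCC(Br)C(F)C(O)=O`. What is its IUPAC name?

3-bromo-2-fluoroheptanoic acid

The longest carbon chain that includes the –COOH group has 7 carbons, so the parent hydride is heptane.
A carboxylic acid (terminal –COOH) is the principal characteristic group, giving the suffix -oic acid.
Choose the numbering such that the carboxylic acid carbon is C-1 by definition.
This places a bromo group at C-3; a fluoro group at C-2.
Prefixes are listed alphabetically: bromo, fluoro.
The name is 3-bromo-2-fluoroheptanoic acid.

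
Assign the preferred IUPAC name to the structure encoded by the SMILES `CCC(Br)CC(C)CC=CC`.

The longest chain bearing the multiple bond is 9 carbons long (nonane).
There is one C=C double bond, indicated by the ending -ene.
Choose the numbering such that numbering from this end puts the double bond at C-2 rather than C-7.
With this numbering: the double bond between C-2 and C-3; a bromo group at C-7; a methyl group at C-5.
Substituent prefixes are cited in alphabetical order (multiplying prefixes like di-/tri- are ignored for ordering).
Assembling the pieces gives 7-bromo-5-methylnon-2-ene.

7-bromo-5-methylnon-2-ene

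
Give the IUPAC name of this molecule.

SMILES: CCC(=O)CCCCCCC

decan-3-one

Counting along the main chain through the carbonyl gives 10 carbons: the parent is decane.
A ketone (C=O on an internal carbon) is the principal characteristic group, giving the suffix -one.
The numbering direction is chosen so that numbering from this end puts the carbonyl group at C-3 rather than C-8.
With this numbering: the carbonyl at C-3.
Assembling the pieces gives decan-3-one.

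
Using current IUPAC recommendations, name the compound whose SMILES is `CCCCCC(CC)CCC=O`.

The longest chain bearing the –CHO group is 9 carbons long (nonane).
An aldehyde (terminal –CHO) is the principal characteristic group, giving the suffix -al.
Choose the numbering such that the aldehyde carbon is C-1 by definition.
This places an ethyl group at C-4.
Putting it together: 4-ethylnonanal.

4-ethylnonanal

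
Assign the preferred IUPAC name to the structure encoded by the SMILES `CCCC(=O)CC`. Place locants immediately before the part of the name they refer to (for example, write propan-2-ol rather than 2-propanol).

hexan-3-one

The longest carbon chain that includes the carbonyl has 6 carbons, so the parent hydride is hexane.
The principal characteristic group is a ketone (C=O on an internal carbon), named with the suffix -one.
Number the chain so that numbering from this end puts the carbonyl group at C-3 rather than C-4.
This places the carbonyl at C-3.
Assembling the pieces gives hexan-3-one.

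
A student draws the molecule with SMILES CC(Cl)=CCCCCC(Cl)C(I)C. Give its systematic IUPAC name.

The longest carbon chain that includes the multiple bond has 10 carbons, so the parent hydride is decane.
The chain contains a C=C double bond, so the unsaturation ending is -ene.
The numbering direction is chosen so that numbering from this end puts the double bond at C-2 rather than C-8.
This places the double bond between C-2 and C-3; chloro groups at C-2 and C-8; an iodo group at C-9.
Substituent prefixes are cited in alphabetical order (multiplying prefixes like di-/tri- are ignored for ordering).
Assembling the pieces gives 2,8-dichloro-9-iododec-2-ene.

2,8-dichloro-9-iododec-2-ene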